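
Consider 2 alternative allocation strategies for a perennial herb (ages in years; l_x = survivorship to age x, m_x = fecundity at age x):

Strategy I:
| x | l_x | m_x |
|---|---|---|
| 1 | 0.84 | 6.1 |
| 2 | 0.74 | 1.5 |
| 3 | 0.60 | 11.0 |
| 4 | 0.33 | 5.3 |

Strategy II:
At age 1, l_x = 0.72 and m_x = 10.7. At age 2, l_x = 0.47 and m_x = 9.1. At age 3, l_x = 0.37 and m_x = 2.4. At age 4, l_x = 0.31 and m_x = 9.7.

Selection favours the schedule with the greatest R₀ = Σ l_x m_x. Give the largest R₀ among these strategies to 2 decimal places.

15.88

Strategy I: R₀ = 0.84×6.1 + 0.74×1.5 + 0.60×11.0 + 0.33×5.3 = 14.5830
Strategy II: R₀ = 0.72×10.7 + 0.47×9.1 + 0.37×2.4 + 0.31×9.7 = 15.8760
Highest R₀: strategy II with 15.8760.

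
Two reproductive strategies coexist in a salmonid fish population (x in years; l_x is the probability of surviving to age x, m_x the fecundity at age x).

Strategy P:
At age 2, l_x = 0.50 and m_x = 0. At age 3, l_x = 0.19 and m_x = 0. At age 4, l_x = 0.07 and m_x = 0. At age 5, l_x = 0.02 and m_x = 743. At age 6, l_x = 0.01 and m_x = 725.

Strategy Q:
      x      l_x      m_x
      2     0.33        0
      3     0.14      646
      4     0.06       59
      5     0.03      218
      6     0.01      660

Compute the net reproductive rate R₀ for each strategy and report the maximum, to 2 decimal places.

107.12

Strategy P: R₀ = 0.50×0 + 0.19×0 + 0.07×0 + 0.02×743 + 0.01×725 = 22.1100
Strategy Q: R₀ = 0.33×0 + 0.14×646 + 0.06×59 + 0.03×218 + 0.01×660 = 107.1200
Highest R₀: strategy Q with 107.1200.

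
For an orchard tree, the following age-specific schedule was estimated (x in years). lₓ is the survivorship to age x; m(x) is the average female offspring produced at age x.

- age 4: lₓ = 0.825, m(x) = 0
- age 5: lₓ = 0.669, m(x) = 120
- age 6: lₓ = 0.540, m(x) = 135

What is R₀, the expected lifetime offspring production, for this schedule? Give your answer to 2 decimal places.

R₀ = Σ lₓ m(x):
  age 4: 0.825 × 0 = 0.0000
  age 5: 0.669 × 120 = 80.2800
  age 6: 0.540 × 135 = 72.9000
R₀ = 0.0000 + 80.2800 + 72.9000 = 153.1800

153.18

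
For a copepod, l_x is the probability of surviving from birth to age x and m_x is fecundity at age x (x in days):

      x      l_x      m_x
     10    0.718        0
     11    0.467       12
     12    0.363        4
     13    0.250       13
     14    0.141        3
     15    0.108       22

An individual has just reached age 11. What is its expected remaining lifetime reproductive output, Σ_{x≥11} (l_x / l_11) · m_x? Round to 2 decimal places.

28.06

l_11 = 0.467. Conditional survival from age 11 to x is l_x / l_11.
  x=11: (0.467/0.467) × 12 = 12.0000
  x=12: (0.363/0.467) × 4 = 3.1092
  x=13: (0.250/0.467) × 13 = 6.9593
  x=14: (0.141/0.467) × 3 = 0.9058
  x=15: (0.108/0.467) × 22 = 5.0878
Sum = 12.0000 + 3.1092 + 6.9593 + 0.9058 + 5.0878 = 28.0621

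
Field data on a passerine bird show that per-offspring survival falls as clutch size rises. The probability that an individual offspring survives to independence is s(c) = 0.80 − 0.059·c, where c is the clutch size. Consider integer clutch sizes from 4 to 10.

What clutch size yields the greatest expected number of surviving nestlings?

7

Expected surviving nestlings = c × s(c):
  c=4: 4 × 0.564 = 2.256
  c=5: 5 × 0.505 = 2.525
  c=6: 6 × 0.446 = 2.676
  c=7: 7 × 0.387 = 2.709
  c=8: 8 × 0.328 = 2.624
  c=9: 9 × 0.269 = 2.421
  c=10: 10 × 0.210 = 2.100
Maximum at c = 7 (2.709 surviving nestlings).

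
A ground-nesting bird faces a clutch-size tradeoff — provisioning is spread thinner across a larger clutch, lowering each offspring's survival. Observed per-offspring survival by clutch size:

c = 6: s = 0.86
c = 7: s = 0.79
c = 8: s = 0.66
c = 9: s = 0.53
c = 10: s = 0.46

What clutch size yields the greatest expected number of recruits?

7

Expected recruits = c × s(c):
  c=6: 6 × 0.86 = 5.160
  c=7: 7 × 0.79 = 5.530
  c=8: 8 × 0.66 = 5.280
  c=9: 9 × 0.53 = 4.770
  c=10: 10 × 0.46 = 4.600
Maximum at c = 7 (5.530 recruits).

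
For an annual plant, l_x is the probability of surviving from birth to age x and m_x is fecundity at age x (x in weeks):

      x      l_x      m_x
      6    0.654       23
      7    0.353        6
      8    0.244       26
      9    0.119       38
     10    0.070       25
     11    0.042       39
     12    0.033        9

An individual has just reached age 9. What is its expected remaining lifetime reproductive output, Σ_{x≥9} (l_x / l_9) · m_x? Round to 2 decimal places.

68.97

l_9 = 0.119. Conditional survival from age 9 to x is l_x / l_9.
  x=9: (0.119/0.119) × 38 = 38.0000
  x=10: (0.070/0.119) × 25 = 14.7059
  x=11: (0.042/0.119) × 39 = 13.7647
  x=12: (0.033/0.119) × 9 = 2.4958
Sum = 38.0000 + 14.7059 + 13.7647 + 2.4958 = 68.9664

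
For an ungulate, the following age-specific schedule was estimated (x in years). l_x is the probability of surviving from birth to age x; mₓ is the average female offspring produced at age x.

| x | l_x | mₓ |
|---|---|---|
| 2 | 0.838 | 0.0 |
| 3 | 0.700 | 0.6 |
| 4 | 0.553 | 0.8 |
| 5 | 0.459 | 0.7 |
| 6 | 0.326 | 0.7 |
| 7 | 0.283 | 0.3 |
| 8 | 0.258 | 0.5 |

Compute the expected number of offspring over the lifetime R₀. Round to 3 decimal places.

R₀ = Σ l_x mₓ:
  age 2: 0.838 × 0.0 = 0.0000
  age 3: 0.700 × 0.6 = 0.4200
  age 4: 0.553 × 0.8 = 0.4424
  age 5: 0.459 × 0.7 = 0.3213
  age 6: 0.326 × 0.7 = 0.2282
  age 7: 0.283 × 0.3 = 0.0849
  age 8: 0.258 × 0.5 = 0.1290
R₀ = 0.0000 + 0.4200 + 0.4424 + 0.3213 + 0.2282 + 0.0849 + 0.1290 = 1.6258

1.626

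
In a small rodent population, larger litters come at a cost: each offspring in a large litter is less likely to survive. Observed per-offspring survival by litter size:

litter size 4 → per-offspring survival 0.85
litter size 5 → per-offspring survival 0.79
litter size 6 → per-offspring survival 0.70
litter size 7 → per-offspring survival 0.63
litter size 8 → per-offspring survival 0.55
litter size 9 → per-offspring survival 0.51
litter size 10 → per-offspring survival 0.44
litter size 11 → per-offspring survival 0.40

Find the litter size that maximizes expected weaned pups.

Expected weaned pups = c × s(c):
  c=4: 4 × 0.85 = 3.400
  c=5: 5 × 0.79 = 3.950
  c=6: 6 × 0.70 = 4.200
  c=7: 7 × 0.63 = 4.410
  c=8: 8 × 0.55 = 4.400
  c=9: 9 × 0.51 = 4.590
  c=10: 10 × 0.44 = 4.400
  c=11: 11 × 0.40 = 4.400
Maximum at c = 9 (4.590 weaned pups).

9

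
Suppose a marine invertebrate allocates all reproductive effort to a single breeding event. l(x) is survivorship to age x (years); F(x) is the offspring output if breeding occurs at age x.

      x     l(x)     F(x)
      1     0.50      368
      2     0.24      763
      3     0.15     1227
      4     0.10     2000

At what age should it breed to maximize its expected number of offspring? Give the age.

4

Expected offspring if breeding at age x = l(x) × F(x):
  age 1: 0.50 × 368 = 184.000
  age 2: 0.24 × 763 = 183.120
  age 3: 0.15 × 1227 = 184.050
  age 4: 0.10 × 2000 = 200.000
Maximum at age 4 (200.000).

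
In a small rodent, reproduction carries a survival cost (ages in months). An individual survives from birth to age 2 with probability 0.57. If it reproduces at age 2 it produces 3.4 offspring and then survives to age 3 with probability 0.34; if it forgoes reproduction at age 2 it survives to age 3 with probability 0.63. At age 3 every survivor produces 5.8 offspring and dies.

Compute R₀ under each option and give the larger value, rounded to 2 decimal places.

3.06

breed at age 2: R₀ = 0.57 × (3.4 + 0.34 × 5.8) = 0.57 × 5.3720 = 3.0620
delay to age 3: R₀ = 0.57 × (0.63 × 5.8) = 0.57 × 3.6540 = 2.0828
Higher: breed at age 2 (3.0620).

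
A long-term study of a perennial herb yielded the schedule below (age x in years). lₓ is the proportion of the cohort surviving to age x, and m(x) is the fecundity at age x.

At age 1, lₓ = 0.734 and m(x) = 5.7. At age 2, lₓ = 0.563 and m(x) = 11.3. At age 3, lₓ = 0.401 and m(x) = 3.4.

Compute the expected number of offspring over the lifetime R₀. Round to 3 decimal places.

R₀ = Σ lₓ m(x):
  age 1: 0.734 × 5.7 = 4.1838
  age 2: 0.563 × 11.3 = 6.3619
  age 3: 0.401 × 3.4 = 1.3634
R₀ = 4.1838 + 6.3619 + 1.3634 = 11.9091

11.909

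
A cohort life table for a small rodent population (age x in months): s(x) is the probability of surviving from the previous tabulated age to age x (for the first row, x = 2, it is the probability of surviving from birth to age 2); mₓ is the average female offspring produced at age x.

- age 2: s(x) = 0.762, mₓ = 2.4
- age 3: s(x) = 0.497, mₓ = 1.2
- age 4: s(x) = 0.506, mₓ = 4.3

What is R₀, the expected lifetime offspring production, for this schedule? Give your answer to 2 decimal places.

3.11

Survivorship from birth: l_x = s_2·s_3·…·s_x.
  l_2 = 0.76200
  l_3 = 0.37871
  l_4 = 0.19163
R₀ = Σ l_x mₓ:
  age 2: 0.76200 × 2.4 = 1.8288
  age 3: 0.37871 × 1.2 = 0.4545
  age 4: 0.19163 × 4.3 = 0.8240
R₀ = 1.8288 + 0.4545 + 0.8240 = 3.1073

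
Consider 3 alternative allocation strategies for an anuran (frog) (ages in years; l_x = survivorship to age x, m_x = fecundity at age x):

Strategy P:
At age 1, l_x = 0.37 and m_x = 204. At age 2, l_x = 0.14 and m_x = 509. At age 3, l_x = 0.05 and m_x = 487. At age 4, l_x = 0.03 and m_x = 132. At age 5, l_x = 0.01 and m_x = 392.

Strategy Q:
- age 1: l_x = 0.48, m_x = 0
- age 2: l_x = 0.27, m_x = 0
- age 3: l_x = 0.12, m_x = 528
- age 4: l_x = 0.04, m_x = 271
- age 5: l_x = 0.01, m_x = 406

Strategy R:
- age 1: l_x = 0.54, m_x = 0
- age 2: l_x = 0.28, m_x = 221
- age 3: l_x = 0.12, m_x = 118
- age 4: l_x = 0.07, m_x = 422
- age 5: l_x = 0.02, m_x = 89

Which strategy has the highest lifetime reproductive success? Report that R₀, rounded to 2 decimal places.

178.97

Strategy P: R₀ = 0.37×204 + 0.14×509 + 0.05×487 + 0.03×132 + 0.01×392 = 178.9700
Strategy Q: R₀ = 0.48×0 + 0.27×0 + 0.12×528 + 0.04×271 + 0.01×406 = 78.2600
Strategy R: R₀ = 0.54×0 + 0.28×221 + 0.12×118 + 0.07×422 + 0.02×89 = 107.3600
Highest R₀: strategy P with 178.9700.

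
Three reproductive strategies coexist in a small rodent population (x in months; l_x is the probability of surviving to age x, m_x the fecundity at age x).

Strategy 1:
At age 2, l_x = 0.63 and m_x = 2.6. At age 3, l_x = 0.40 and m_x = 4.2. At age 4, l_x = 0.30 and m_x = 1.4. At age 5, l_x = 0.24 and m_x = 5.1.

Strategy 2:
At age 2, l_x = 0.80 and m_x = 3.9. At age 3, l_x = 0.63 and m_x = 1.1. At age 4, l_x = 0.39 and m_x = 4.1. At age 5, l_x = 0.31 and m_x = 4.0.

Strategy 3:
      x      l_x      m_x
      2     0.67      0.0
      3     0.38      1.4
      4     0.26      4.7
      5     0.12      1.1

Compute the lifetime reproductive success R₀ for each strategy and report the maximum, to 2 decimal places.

6.65

Strategy 1: R₀ = 0.63×2.6 + 0.40×4.2 + 0.30×1.4 + 0.24×5.1 = 4.9620
Strategy 2: R₀ = 0.80×3.9 + 0.63×1.1 + 0.39×4.1 + 0.31×4.0 = 6.6520
Strategy 3: R₀ = 0.67×0.0 + 0.38×1.4 + 0.26×4.7 + 0.12×1.1 = 1.8860
Highest R₀: strategy 2 with 6.6520.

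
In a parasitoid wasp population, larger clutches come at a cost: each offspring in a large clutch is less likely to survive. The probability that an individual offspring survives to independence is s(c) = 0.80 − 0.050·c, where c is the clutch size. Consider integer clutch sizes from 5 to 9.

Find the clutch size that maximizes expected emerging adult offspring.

Expected emerging adult offspring = c × s(c):
  c=5: 5 × 0.550 = 2.750
  c=6: 6 × 0.500 = 3.000
  c=7: 7 × 0.450 = 3.150
  c=8: 8 × 0.400 = 3.200
  c=9: 9 × 0.350 = 3.150
Maximum at c = 8 (3.200 emerging adult offspring).

8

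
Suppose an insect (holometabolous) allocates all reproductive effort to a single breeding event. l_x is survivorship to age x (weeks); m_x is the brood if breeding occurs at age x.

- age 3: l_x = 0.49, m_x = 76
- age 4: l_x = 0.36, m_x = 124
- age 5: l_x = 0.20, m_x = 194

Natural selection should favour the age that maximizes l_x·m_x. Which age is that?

4

Expected offspring if breeding at age x = l_x × m_x:
  age 3: 0.49 × 76 = 37.240
  age 4: 0.36 × 124 = 44.640
  age 5: 0.20 × 194 = 38.800
Maximum at age 4 (44.640).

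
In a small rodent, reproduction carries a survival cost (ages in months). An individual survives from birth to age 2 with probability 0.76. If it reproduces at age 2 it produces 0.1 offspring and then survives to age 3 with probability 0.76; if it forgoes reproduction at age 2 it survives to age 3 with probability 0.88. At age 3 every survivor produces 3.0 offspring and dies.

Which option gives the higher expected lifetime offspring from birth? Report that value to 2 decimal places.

2.01

breed at age 2: R₀ = 0.76 × (0.1 + 0.76 × 3.0) = 0.76 × 2.3800 = 1.8088
delay to age 3: R₀ = 0.76 × (0.88 × 3.0) = 0.76 × 2.6400 = 2.0064
Higher: delay to age 3 (2.0064).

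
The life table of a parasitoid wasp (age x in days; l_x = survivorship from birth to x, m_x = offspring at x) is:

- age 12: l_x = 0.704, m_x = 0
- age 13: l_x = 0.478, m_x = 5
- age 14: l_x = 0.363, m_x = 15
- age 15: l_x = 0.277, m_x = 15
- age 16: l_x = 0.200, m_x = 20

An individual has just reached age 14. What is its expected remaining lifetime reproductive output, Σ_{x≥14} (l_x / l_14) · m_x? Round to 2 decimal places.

l_14 = 0.363. Conditional survival from age 14 to x is l_x / l_14.
  x=14: (0.363/0.363) × 15 = 15.0000
  x=15: (0.277/0.363) × 15 = 11.4463
  x=16: (0.200/0.363) × 20 = 11.0193
Sum = 15.0000 + 11.4463 + 11.0193 = 37.4656

37.47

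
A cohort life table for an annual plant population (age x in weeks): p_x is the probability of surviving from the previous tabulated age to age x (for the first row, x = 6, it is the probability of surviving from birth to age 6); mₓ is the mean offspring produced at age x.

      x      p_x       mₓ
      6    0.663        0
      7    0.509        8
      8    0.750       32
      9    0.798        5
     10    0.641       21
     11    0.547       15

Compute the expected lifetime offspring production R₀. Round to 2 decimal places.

15.59

Survivorship from birth: l_x = p_6·p_7·…·p_x.
  l_6 = 0.66300
  l_7 = 0.33747
  l_8 = 0.25310
  l_9 = 0.20197
  l_10 = 0.12947
  l_11 = 0.07082
R₀ = Σ l_x mₓ:
  age 6: 0.66300 × 0 = 0.0000
  age 7: 0.33747 × 8 = 2.6998
  age 8: 0.25310 × 32 = 8.0992
  age 9: 0.20197 × 5 = 1.0099
  age 10: 0.12947 × 21 = 2.7189
  age 11: 0.07082 × 15 = 1.0623
R₀ = 0.0000 + 2.6998 + 8.0992 + 1.0099 + 2.7189 + 1.0623 = 15.5900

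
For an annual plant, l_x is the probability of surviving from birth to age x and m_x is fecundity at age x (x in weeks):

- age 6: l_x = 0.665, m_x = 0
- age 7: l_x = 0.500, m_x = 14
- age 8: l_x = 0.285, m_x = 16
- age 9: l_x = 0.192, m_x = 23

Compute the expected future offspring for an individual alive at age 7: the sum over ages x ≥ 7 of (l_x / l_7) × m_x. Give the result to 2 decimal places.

l_7 = 0.500. Conditional survival from age 7 to x is l_x / l_7.
  x=7: (0.500/0.500) × 14 = 14.0000
  x=8: (0.285/0.500) × 16 = 9.1200
  x=9: (0.192/0.500) × 23 = 8.8320
Sum = 14.0000 + 9.1200 + 8.8320 = 31.9520

31.95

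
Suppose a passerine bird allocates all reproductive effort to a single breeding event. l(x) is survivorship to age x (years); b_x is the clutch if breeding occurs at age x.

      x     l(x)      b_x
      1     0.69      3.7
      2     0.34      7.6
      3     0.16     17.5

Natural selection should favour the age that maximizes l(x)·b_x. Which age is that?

3

Expected offspring if breeding at age x = l(x) × b_x:
  age 1: 0.69 × 3.7 = 2.553
  age 2: 0.34 × 7.6 = 2.584
  age 3: 0.16 × 17.5 = 2.800
Maximum at age 3 (2.800).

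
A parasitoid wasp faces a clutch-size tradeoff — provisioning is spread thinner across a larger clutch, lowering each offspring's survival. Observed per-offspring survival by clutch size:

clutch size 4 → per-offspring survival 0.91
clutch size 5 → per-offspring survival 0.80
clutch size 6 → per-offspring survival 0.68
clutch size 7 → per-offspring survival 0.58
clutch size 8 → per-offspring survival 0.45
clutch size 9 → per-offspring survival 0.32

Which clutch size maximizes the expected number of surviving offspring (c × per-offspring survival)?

6

Expected surviving offspring = c × s(c):
  c=4: 4 × 0.91 = 3.640
  c=5: 5 × 0.80 = 4.000
  c=6: 6 × 0.68 = 4.080
  c=7: 7 × 0.58 = 4.060
  c=8: 8 × 0.45 = 3.600
  c=9: 9 × 0.32 = 2.880
Maximum at c = 6 (4.080 surviving offspring).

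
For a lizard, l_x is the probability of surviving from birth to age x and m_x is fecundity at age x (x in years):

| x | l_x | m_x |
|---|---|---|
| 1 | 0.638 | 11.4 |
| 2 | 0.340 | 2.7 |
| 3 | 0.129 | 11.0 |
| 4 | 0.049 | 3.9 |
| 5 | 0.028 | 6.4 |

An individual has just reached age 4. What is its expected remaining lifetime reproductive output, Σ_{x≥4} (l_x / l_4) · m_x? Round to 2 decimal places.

7.56

l_4 = 0.049. Conditional survival from age 4 to x is l_x / l_4.
  x=4: (0.049/0.049) × 3.9 = 3.9000
  x=5: (0.028/0.049) × 6.4 = 3.6571
Sum = 3.9000 + 3.6571 = 7.5571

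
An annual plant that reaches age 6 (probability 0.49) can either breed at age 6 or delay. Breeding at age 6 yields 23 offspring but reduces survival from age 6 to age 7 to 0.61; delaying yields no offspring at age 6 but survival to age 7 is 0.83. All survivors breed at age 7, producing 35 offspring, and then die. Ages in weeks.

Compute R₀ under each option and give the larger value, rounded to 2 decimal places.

21.73

breed at age 6: R₀ = 0.49 × (23 + 0.61 × 35) = 0.49 × 44.3500 = 21.7315
delay to age 7: R₀ = 0.49 × (0.83 × 35) = 0.49 × 29.0500 = 14.2345
Higher: breed at age 6 (21.7315).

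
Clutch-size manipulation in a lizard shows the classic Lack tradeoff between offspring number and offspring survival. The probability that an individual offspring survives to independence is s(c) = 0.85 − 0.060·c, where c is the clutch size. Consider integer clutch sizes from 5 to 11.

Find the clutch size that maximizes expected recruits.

Expected recruits = c × s(c):
  c=5: 5 × 0.550 = 2.750
  c=6: 6 × 0.490 = 2.940
  c=7: 7 × 0.430 = 3.010
  c=8: 8 × 0.370 = 2.960
  c=9: 9 × 0.310 = 2.790
  c=10: 10 × 0.250 = 2.500
  c=11: 11 × 0.190 = 2.090
Maximum at c = 7 (3.010 recruits).

7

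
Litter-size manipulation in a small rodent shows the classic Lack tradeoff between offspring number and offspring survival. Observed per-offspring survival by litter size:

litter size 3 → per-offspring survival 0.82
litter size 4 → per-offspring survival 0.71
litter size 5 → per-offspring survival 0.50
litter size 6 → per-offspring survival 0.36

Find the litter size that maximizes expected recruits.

4

Expected recruits = c × s(c):
  c=3: 3 × 0.82 = 2.460
  c=4: 4 × 0.71 = 2.840
  c=5: 5 × 0.50 = 2.500
  c=6: 6 × 0.36 = 2.160
Maximum at c = 4 (2.840 recruits).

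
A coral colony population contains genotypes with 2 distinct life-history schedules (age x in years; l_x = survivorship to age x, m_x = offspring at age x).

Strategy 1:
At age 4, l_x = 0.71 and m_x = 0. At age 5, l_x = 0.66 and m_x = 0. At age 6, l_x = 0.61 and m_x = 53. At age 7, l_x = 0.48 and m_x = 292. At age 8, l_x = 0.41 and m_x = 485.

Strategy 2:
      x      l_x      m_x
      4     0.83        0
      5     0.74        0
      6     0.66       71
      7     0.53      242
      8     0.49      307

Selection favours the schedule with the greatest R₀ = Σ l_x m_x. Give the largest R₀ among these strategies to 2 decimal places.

371.34

Strategy 1: R₀ = 0.71×0 + 0.66×0 + 0.61×53 + 0.48×292 + 0.41×485 = 371.3400
Strategy 2: R₀ = 0.83×0 + 0.74×0 + 0.66×71 + 0.53×242 + 0.49×307 = 325.5500
Highest R₀: strategy 1 with 371.3400.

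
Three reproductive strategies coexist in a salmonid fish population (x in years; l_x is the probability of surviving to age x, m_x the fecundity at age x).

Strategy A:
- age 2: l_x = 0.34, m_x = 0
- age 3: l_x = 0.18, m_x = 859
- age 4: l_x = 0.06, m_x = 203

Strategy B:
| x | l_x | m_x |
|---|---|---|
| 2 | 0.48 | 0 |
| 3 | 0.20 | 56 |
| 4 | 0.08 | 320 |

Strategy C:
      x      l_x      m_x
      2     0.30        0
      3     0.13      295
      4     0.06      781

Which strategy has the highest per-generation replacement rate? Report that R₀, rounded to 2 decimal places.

Strategy A: R₀ = 0.34×0 + 0.18×859 + 0.06×203 = 166.8000
Strategy B: R₀ = 0.48×0 + 0.20×56 + 0.08×320 = 36.8000
Strategy C: R₀ = 0.30×0 + 0.13×295 + 0.06×781 = 85.2100
Highest R₀: strategy A with 166.8000.

166.80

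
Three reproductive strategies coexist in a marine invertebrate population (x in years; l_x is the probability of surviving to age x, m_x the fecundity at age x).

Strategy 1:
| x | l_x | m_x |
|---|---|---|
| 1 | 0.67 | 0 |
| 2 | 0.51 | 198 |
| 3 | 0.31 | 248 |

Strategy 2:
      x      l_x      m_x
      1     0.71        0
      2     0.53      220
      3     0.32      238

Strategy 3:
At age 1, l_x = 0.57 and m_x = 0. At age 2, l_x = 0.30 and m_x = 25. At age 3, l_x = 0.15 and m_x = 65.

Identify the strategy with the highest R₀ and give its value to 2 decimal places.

192.76

Strategy 1: R₀ = 0.67×0 + 0.51×198 + 0.31×248 = 177.8600
Strategy 2: R₀ = 0.71×0 + 0.53×220 + 0.32×238 = 192.7600
Strategy 3: R₀ = 0.57×0 + 0.30×25 + 0.15×65 = 17.2500
Highest R₀: strategy 2 with 192.7600.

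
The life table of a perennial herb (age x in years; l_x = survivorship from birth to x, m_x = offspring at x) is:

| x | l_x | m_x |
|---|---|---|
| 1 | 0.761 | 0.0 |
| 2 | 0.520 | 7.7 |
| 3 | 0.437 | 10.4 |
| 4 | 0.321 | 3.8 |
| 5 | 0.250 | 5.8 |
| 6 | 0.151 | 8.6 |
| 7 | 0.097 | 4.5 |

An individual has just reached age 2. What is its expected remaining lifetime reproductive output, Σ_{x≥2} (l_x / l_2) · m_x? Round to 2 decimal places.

l_2 = 0.520. Conditional survival from age 2 to x is l_x / l_2.
  x=2: (0.520/0.520) × 7.7 = 7.7000
  x=3: (0.437/0.520) × 10.4 = 8.7400
  x=4: (0.321/0.520) × 3.8 = 2.3458
  x=5: (0.250/0.520) × 5.8 = 2.7885
  x=6: (0.151/0.520) × 8.6 = 2.4973
  x=7: (0.097/0.520) × 4.5 = 0.8394
Sum = 7.7000 + 8.7400 + 2.3458 + 2.7885 + 2.4973 + 0.8394 = 24.9110

24.91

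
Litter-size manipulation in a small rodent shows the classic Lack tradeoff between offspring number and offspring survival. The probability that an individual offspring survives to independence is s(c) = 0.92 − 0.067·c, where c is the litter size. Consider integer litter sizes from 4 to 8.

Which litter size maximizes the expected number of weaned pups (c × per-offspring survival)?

7

Expected weaned pups = c × s(c):
  c=4: 4 × 0.652 = 2.608
  c=5: 5 × 0.585 = 2.925
  c=6: 6 × 0.518 = 3.108
  c=7: 7 × 0.451 = 3.157
  c=8: 8 × 0.384 = 3.072
Maximum at c = 7 (3.157 weaned pups).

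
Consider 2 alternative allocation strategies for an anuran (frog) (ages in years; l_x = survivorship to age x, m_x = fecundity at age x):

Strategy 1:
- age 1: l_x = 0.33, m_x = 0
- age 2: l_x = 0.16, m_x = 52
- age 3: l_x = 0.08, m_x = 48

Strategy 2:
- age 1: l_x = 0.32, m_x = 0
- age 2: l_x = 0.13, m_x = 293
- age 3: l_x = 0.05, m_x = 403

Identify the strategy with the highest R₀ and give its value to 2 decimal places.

58.24

Strategy 1: R₀ = 0.33×0 + 0.16×52 + 0.08×48 = 12.1600
Strategy 2: R₀ = 0.32×0 + 0.13×293 + 0.05×403 = 58.2400
Highest R₀: strategy 2 with 58.2400.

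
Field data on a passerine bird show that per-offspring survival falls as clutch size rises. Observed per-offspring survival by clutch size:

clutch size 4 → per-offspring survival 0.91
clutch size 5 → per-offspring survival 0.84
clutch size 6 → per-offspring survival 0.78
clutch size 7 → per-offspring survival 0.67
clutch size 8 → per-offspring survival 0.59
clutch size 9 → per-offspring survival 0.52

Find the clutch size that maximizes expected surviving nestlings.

8

Expected surviving nestlings = c × s(c):
  c=4: 4 × 0.91 = 3.640
  c=5: 5 × 0.84 = 4.200
  c=6: 6 × 0.78 = 4.680
  c=7: 7 × 0.67 = 4.690
  c=8: 8 × 0.59 = 4.720
  c=9: 9 × 0.52 = 4.680
Maximum at c = 8 (4.720 surviving nestlings).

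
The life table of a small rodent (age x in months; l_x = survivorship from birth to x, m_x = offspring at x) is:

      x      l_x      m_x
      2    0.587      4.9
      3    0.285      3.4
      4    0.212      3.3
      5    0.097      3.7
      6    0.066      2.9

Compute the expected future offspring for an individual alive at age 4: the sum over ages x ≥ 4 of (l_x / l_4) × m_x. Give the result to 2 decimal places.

l_4 = 0.212. Conditional survival from age 4 to x is l_x / l_4.
  x=4: (0.212/0.212) × 3.3 = 3.3000
  x=5: (0.097/0.212) × 3.7 = 1.6929
  x=6: (0.066/0.212) × 2.9 = 0.9028
Sum = 3.3000 + 1.6929 + 0.9028 = 5.8958

5.90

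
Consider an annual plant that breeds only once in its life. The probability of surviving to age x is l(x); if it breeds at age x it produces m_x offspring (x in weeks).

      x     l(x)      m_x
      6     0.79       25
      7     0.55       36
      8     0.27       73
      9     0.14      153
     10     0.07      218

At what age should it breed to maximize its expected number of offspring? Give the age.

9

Expected offspring if breeding at age x = l(x) × m_x:
  age 6: 0.79 × 25 = 19.750
  age 7: 0.55 × 36 = 19.800
  age 8: 0.27 × 73 = 19.710
  age 9: 0.14 × 153 = 21.420
  age 10: 0.07 × 218 = 15.260
Maximum at age 9 (21.420).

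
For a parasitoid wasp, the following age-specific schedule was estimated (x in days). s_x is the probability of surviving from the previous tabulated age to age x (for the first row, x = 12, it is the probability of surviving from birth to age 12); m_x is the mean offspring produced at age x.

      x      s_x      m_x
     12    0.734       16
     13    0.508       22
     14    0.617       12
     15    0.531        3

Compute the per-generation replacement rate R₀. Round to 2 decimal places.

23.07

Survivorship from birth: l_x = s_12·s_13·…·s_x.
  l_12 = 0.73400
  l_13 = 0.37287
  l_14 = 0.23006
  l_15 = 0.12216
R₀ = Σ l_x m_x:
  age 12: 0.73400 × 16 = 11.7440
  age 13: 0.37287 × 22 = 8.2031
  age 14: 0.23006 × 12 = 2.7607
  age 15: 0.12216 × 3 = 0.3665
R₀ = 11.7440 + 8.2031 + 2.7607 + 0.3665 = 23.0743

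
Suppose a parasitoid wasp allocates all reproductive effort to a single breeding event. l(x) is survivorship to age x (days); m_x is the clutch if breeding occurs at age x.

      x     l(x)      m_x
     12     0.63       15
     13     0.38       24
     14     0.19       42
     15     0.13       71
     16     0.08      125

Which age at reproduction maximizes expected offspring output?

Expected offspring if breeding at age x = l(x) × m_x:
  age 12: 0.63 × 15 = 9.450
  age 13: 0.38 × 24 = 9.120
  age 14: 0.19 × 42 = 7.980
  age 15: 0.13 × 71 = 9.230
  age 16: 0.08 × 125 = 10.000
Maximum at age 16 (10.000).

16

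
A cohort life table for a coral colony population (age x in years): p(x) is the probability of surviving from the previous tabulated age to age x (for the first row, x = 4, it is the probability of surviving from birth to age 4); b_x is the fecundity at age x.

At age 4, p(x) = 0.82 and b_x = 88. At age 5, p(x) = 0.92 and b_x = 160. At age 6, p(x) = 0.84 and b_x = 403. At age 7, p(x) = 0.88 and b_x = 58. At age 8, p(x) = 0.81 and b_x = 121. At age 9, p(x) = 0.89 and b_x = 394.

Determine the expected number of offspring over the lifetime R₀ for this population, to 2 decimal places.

Survivorship from birth: l_x = p_4·p_5·…·p_x.
  l_4 = 0.82000
  l_5 = 0.75440
  l_6 = 0.63370
  l_7 = 0.55765
  l_8 = 0.45170
  l_9 = 0.40201
R₀ = Σ l_x b_x:
  age 4: 0.82000 × 88 = 72.1600
  age 5: 0.75440 × 160 = 120.7040
  age 6: 0.63370 × 403 = 255.3811
  age 7: 0.55765 × 58 = 32.3437
  age 8: 0.45170 × 121 = 54.6557
  age 9: 0.40201 × 394 = 158.3919
R₀ = 72.1600 + 120.7040 + 255.3811 + 32.3437 + 54.6557 + 158.3919 = 693.6364

693.64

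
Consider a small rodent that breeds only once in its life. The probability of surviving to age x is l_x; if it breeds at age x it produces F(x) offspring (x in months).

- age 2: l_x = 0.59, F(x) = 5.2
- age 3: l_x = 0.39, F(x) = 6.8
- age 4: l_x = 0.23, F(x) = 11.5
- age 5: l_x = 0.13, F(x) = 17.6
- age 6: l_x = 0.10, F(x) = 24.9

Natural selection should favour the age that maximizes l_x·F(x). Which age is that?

Expected offspring if breeding at age x = l_x × F(x):
  age 2: 0.59 × 5.2 = 3.068
  age 3: 0.39 × 6.8 = 2.652
  age 4: 0.23 × 11.5 = 2.645
  age 5: 0.13 × 17.6 = 2.288
  age 6: 0.10 × 24.9 = 2.490
Maximum at age 2 (3.068).

2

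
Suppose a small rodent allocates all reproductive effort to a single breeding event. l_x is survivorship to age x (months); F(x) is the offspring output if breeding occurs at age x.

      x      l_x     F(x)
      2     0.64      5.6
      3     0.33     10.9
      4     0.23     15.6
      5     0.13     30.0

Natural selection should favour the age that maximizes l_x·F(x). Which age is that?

Expected offspring if breeding at age x = l_x × F(x):
  age 2: 0.64 × 5.6 = 3.584
  age 3: 0.33 × 10.9 = 3.597
  age 4: 0.23 × 15.6 = 3.588
  age 5: 0.13 × 30.0 = 3.900
Maximum at age 5 (3.900).

5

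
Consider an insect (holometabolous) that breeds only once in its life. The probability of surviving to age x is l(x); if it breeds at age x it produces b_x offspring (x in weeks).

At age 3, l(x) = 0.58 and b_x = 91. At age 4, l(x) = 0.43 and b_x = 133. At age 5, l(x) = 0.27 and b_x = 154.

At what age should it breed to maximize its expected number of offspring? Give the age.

Expected offspring if breeding at age x = l(x) × b_x:
  age 3: 0.58 × 91 = 52.780
  age 4: 0.43 × 133 = 57.190
  age 5: 0.27 × 154 = 41.580
Maximum at age 4 (57.190).

4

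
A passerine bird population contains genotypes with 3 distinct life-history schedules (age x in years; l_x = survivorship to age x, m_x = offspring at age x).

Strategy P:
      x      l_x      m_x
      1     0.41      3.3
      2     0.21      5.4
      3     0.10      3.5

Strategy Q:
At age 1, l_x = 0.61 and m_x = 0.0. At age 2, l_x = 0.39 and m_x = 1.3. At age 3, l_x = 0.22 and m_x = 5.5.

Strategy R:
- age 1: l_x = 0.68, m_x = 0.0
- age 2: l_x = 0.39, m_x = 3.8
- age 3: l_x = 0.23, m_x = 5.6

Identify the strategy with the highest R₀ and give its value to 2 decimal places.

2.84

Strategy P: R₀ = 0.41×3.3 + 0.21×5.4 + 0.10×3.5 = 2.8370
Strategy Q: R₀ = 0.61×0.0 + 0.39×1.3 + 0.22×5.5 = 1.7170
Strategy R: R₀ = 0.68×0.0 + 0.39×3.8 + 0.23×5.6 = 2.7700
Highest R₀: strategy P with 2.8370.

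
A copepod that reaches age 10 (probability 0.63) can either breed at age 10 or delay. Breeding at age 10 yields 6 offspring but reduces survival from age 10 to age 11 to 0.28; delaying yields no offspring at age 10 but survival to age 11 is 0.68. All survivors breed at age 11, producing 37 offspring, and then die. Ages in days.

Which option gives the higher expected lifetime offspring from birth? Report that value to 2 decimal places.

15.85

breed at age 10: R₀ = 0.63 × (6 + 0.28 × 37) = 0.63 × 16.3600 = 10.3068
delay to age 11: R₀ = 0.63 × (0.68 × 37) = 0.63 × 25.1600 = 15.8508
Higher: delay to age 11 (15.8508).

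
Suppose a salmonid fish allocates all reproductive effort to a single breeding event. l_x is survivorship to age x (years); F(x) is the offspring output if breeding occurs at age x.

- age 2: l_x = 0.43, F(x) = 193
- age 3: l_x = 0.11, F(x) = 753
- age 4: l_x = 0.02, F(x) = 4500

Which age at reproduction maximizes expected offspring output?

4

Expected offspring if breeding at age x = l_x × F(x):
  age 2: 0.43 × 193 = 82.990
  age 3: 0.11 × 753 = 82.830
  age 4: 0.02 × 4500 = 90.000
Maximum at age 4 (90.000).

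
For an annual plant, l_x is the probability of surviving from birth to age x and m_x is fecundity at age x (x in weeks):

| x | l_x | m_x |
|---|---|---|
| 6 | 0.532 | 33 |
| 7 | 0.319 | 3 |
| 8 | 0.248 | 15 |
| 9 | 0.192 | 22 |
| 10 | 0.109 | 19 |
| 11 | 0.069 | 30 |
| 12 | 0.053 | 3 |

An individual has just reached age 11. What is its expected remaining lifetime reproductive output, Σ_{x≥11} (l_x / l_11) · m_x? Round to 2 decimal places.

l_11 = 0.069. Conditional survival from age 11 to x is l_x / l_11.
  x=11: (0.069/0.069) × 30 = 30.0000
  x=12: (0.053/0.069) × 3 = 2.3043
Sum = 30.0000 + 2.3043 = 32.3043

32.30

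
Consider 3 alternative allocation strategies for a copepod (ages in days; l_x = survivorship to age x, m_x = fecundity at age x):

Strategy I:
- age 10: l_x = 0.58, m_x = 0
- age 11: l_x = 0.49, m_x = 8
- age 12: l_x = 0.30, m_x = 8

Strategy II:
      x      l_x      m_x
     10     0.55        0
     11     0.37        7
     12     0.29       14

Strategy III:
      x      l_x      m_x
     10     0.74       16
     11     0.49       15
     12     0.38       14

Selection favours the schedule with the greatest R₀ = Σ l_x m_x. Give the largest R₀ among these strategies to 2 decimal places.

24.51

Strategy I: R₀ = 0.58×0 + 0.49×8 + 0.30×8 = 6.3200
Strategy II: R₀ = 0.55×0 + 0.37×7 + 0.29×14 = 6.6500
Strategy III: R₀ = 0.74×16 + 0.49×15 + 0.38×14 = 24.5100
Highest R₀: strategy III with 24.5100.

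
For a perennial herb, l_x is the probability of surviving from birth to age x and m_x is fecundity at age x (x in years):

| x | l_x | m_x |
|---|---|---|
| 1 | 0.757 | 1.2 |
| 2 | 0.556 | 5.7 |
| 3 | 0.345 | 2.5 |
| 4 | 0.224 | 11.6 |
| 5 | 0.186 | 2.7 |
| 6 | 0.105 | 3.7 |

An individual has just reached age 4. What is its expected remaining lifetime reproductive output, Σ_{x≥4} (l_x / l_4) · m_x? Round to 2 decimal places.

l_4 = 0.224. Conditional survival from age 4 to x is l_x / l_4.
  x=4: (0.224/0.224) × 11.6 = 11.6000
  x=5: (0.186/0.224) × 2.7 = 2.2420
  x=6: (0.105/0.224) × 3.7 = 1.7344
Sum = 11.6000 + 2.2420 + 1.7344 = 15.5763

15.58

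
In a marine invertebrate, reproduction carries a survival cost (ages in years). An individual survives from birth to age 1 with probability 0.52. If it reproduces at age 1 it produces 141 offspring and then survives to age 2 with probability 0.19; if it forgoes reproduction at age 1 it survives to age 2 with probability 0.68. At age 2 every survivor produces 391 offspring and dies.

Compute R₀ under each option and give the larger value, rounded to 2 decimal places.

breed at age 1: R₀ = 0.52 × (141 + 0.19 × 391) = 0.52 × 215.2900 = 111.9508
delay to age 2: R₀ = 0.52 × (0.68 × 391) = 0.52 × 265.8800 = 138.2576
Higher: delay to age 2 (138.2576).

138.26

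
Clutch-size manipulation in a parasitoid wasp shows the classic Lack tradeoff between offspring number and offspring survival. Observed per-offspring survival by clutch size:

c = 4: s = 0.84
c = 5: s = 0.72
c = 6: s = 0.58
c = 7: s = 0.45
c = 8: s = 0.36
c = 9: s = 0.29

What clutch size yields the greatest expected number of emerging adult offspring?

5

Expected emerging adult offspring = c × s(c):
  c=4: 4 × 0.84 = 3.360
  c=5: 5 × 0.72 = 3.600
  c=6: 6 × 0.58 = 3.480
  c=7: 7 × 0.45 = 3.150
  c=8: 8 × 0.36 = 2.880
  c=9: 9 × 0.29 = 2.610
Maximum at c = 5 (3.600 emerging adult offspring).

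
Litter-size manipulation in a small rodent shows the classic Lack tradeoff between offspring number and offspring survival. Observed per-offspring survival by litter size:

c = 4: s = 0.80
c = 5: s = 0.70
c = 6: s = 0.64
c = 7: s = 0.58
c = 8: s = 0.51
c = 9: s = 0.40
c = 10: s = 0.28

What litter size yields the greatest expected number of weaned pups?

8

Expected weaned pups = c × s(c):
  c=4: 4 × 0.80 = 3.200
  c=5: 5 × 0.70 = 3.500
  c=6: 6 × 0.64 = 3.840
  c=7: 7 × 0.58 = 4.060
  c=8: 8 × 0.51 = 4.080
  c=9: 9 × 0.40 = 3.600
  c=10: 10 × 0.28 = 2.800
Maximum at c = 8 (4.080 weaned pups).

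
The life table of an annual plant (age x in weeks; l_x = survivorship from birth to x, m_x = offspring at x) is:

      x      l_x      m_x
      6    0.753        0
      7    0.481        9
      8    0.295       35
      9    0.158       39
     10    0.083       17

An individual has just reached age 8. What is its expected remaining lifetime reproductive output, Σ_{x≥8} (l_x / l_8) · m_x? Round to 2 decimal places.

60.67

l_8 = 0.295. Conditional survival from age 8 to x is l_x / l_8.
  x=8: (0.295/0.295) × 35 = 35.0000
  x=9: (0.158/0.295) × 39 = 20.8881
  x=10: (0.083/0.295) × 17 = 4.7831
Sum = 35.0000 + 20.8881 + 4.7831 = 60.6712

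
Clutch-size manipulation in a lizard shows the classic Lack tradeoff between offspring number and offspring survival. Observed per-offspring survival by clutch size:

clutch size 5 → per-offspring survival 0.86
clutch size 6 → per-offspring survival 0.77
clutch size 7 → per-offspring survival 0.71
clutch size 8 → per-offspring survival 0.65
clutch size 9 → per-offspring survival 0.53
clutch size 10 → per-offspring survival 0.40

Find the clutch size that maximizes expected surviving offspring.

Expected surviving offspring = c × s(c):
  c=5: 5 × 0.86 = 4.300
  c=6: 6 × 0.77 = 4.620
  c=7: 7 × 0.71 = 4.970
  c=8: 8 × 0.65 = 5.200
  c=9: 9 × 0.53 = 4.770
  c=10: 10 × 0.40 = 4.000
Maximum at c = 8 (5.200 surviving offspring).

8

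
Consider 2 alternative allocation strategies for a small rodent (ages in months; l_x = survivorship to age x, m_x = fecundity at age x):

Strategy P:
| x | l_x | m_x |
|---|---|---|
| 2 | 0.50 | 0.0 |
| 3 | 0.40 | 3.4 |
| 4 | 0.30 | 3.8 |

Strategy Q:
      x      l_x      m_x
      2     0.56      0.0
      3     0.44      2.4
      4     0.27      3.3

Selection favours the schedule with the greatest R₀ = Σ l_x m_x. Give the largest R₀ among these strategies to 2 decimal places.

Strategy P: R₀ = 0.50×0.0 + 0.40×3.4 + 0.30×3.8 = 2.5000
Strategy Q: R₀ = 0.56×0.0 + 0.44×2.4 + 0.27×3.3 = 1.9470
Highest R₀: strategy P with 2.5000.

2.50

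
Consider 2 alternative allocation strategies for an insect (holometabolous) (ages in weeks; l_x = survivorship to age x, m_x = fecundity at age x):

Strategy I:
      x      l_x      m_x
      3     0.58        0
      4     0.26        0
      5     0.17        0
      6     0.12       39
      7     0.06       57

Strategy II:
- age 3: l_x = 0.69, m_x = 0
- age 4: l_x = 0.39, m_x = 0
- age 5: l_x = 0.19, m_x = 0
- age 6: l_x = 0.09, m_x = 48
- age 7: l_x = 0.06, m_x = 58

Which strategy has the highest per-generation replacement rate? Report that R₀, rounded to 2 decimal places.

Strategy I: R₀ = 0.58×0 + 0.26×0 + 0.17×0 + 0.12×39 + 0.06×57 = 8.1000
Strategy II: R₀ = 0.69×0 + 0.39×0 + 0.19×0 + 0.09×48 + 0.06×58 = 7.8000
Highest R₀: strategy I with 8.1000.

8.10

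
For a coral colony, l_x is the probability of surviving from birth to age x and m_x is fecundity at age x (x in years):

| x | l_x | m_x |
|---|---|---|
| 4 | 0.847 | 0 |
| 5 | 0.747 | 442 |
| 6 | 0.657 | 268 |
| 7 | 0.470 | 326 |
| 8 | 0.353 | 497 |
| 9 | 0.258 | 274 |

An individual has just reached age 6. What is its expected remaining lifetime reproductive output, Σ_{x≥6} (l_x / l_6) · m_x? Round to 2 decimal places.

875.84

l_6 = 0.657. Conditional survival from age 6 to x is l_x / l_6.
  x=6: (0.657/0.657) × 268 = 268.0000
  x=7: (0.470/0.657) × 326 = 233.2116
  x=8: (0.353/0.657) × 497 = 267.0335
  x=9: (0.258/0.657) × 274 = 107.5982
Sum = 268.0000 + 233.2116 + 267.0335 + 107.5982 = 875.8432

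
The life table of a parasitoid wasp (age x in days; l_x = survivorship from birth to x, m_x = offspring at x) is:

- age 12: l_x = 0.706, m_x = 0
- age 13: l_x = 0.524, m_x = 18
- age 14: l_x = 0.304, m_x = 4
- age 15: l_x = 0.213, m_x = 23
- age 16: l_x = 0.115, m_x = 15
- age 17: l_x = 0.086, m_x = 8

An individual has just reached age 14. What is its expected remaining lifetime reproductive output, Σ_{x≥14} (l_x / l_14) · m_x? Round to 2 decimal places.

l_14 = 0.304. Conditional survival from age 14 to x is l_x / l_14.
  x=14: (0.304/0.304) × 4 = 4.0000
  x=15: (0.213/0.304) × 23 = 16.1151
  x=16: (0.115/0.304) × 15 = 5.6743
  x=17: (0.086/0.304) × 8 = 2.2632
Sum = 4.0000 + 16.1151 + 5.6743 + 2.2632 = 28.0526

28.05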